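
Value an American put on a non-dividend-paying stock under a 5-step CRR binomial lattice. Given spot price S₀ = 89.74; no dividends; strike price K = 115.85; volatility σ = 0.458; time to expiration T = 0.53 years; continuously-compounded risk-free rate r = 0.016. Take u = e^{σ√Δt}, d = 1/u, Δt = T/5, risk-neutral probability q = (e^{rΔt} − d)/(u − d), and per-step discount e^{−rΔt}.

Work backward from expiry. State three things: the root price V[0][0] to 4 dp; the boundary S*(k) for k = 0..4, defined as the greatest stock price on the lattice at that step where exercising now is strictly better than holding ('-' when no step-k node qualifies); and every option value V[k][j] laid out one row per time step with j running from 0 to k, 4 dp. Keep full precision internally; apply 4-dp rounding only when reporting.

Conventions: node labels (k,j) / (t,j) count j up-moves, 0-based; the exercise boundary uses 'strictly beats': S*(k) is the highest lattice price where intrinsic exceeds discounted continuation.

params: Δt=0.10600 u=1.16081 d=0.86147 q=0.46846 e^(-rΔt)=0.99831
t_5 payoffs: 73.2716 58.4770 38.5416 11.6793 0.0000 0.0000
t_4: node(4,0) S=49.4252 payoff=66.4248 vs cont=66.2285 → 66.4248 [stop]  node(4,1) S=66.5989 payoff=49.2511 vs cont=49.0547 → 49.2511 [stop]  node(4,2) S=89.7400 payoff=26.1100 vs cont=25.9137 → 26.1100 [stop]  node(4,3) S=120.9219 payoff=0.0000 vs cont=6.1975 → 6.1975 [wait]  node(4,4) S=162.9385 payoff=0.0000 vs cont=0.0000 → 0.0000 [wait]  ⇒ S*(4)=89.7400
t_3: node(3,0) S=57.3730 payoff=58.4770 vs cont=58.2806 → 58.4770 [stop]  node(3,1) S=77.3084 payoff=38.5416 vs cont=38.3453 → 38.5416 [stop]  node(3,2) S=104.1707 payoff=11.6793 vs cont=16.7533 → 16.7533 [wait]  node(3,3) S=140.3667 payoff=0.0000 vs cont=3.2886 → 3.2886 [wait]  ⇒ S*(3)=77.3084
t_2: node(2,0) S=66.5989 payoff=49.2511 vs cont=49.0547 → 49.2511 [stop]  node(2,1) S=89.7400 payoff=26.1100 vs cont=28.2866 → 28.2866 [wait]  node(2,2) S=120.9219 payoff=0.0000 vs cont=10.4279 → 10.4279 [wait]  ⇒ S*(2)=66.5989
t_1: node(1,0) S=77.3084 payoff=38.5416 vs cont=39.3632 → 39.3632 [wait]  node(1,1) S=104.1707 payoff=11.6793 vs cont=19.8868 → 19.8868 [wait]  ⇒ S*(1)=-
t_0: node(0,0) S=89.7400 payoff=26.1100 vs cont=30.1880 → 30.1880 [wait]  ⇒ S*(0)=-

price = 30.1880
boundary = - - 66.5989 77.3084 89.7400
tree:
30.1880
39.3632 19.8868
49.2511 28.2866 10.4279
58.4770 38.5416 16.7533 3.2886
66.4248 49.2511 26.1100 6.1975 0.0000
73.2716 58.4770 38.5416 11.6793 0.0000 0.0000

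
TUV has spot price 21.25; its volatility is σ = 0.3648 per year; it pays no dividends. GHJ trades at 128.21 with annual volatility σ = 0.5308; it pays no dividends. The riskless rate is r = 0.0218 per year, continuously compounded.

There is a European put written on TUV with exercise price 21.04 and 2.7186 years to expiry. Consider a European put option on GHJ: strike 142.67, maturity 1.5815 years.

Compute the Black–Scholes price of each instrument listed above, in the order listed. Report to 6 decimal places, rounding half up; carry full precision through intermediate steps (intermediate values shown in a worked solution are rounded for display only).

price(TUV put K=21.04) = 4.176144
price(GHJ put K=142.67) = 39.786638

[TUV put K=21.04]
σ√T = 0.3648·√2.7186 = 0.601489
d₁ = (ln(S/K) + (r+σ²/2)T) / (σ√T) = (ln(21.25/21.04) + (0.0218+0.3648²/2)·2.7186) / 0.601489 = (0.009932 + 0.240160) / 0.601489 = 0.415787
d₂ = d₁ − σ√T = 0.415787 − 0.601489 = -0.185701
e^{−rT} = 0.942457
N(−d₁) = 0.338783,  N(−d₂) = 0.573661
price = K·e^{−rT}·N(−d₂) − S·N(−d₁) = 11.375279 − 7.199136 = 4.176144
[GHJ put K=142.67]
σ√T = 0.5308·√1.5815 = 0.667522
d₁ = (ln(S/K) + (r+σ²/2)T) / (σ√T) = (ln(128.21/142.67) + (0.0218+0.5308²/2)·1.5815) / 0.667522 = (-0.106865 + 0.257269) / 0.667522 = 0.225318
d₂ = d₁ − σ√T = 0.225318 − 0.667522 = -0.442204
e^{−rT} = 0.966111
N(−d₁) = 0.410866,  N(−d₂) = 0.670829
price = K·e^{−rT}·N(−d₂) − S·N(−d₁) = 92.463760 − 52.677122 = 39.786638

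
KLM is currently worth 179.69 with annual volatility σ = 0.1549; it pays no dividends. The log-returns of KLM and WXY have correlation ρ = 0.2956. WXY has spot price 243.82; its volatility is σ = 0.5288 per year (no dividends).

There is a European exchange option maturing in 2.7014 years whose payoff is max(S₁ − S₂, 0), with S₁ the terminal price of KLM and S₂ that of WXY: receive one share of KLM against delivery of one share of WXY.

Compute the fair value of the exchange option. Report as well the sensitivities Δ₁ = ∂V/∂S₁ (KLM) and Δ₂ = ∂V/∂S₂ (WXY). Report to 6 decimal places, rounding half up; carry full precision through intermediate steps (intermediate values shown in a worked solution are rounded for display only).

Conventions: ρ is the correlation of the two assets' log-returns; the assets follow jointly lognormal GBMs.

exchange price = 40.370687
Δ1 = 0.518971
Δ2 = -0.216895

σ_eff = √(σ₁² + σ₂² − 2ρσ₁σ₂) = √(0.1549² + 0.5288² − 2·0.2956·0.1549·0.5288) = 0.505171
d₁ = (ln(S₁/S₂) + (q₂ − q₁ + σ_eff²/2)T) / (σ_eff√T) = (ln(179.69/243.82) + (0.0 − 0.0 + 0.127599)·2.7014) / 0.830296 = 0.047571
d₂ = d₁ − σ_eff√T = 0.047571 − 0.830296 = -0.782724
N(d₁) = 0.518971,  N(d₂) = 0.216895
V = S₁·e^{−q₁T}·N(d₁) − S₂·e^{−q₂T}·N(d₂) = 93.253912 − 52.883225 = 40.370687
Key observation: r never enters — measured in units of WXY, the claim is a call on S₁/S₂ struck at 1, so only the dividend yields and σ_eff matter.
Δ₁ = e^{−q₁T}·N(d₁) = 0.518971;  Δ₂ = −e^{−q₂T}·N(d₂) = -0.216895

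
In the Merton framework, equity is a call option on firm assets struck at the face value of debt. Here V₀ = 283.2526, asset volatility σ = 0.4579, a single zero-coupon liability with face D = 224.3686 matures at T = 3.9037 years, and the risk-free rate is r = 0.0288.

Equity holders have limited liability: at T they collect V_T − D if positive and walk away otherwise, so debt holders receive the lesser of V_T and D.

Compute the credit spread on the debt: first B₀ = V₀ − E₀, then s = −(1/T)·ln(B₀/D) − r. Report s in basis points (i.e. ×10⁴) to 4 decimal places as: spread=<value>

spread=711.8948

Apply the equity-as-call identities (strike 224.3686, horizon 3.9037 years):
d₁ = [ln(V₀/D) + (r + σ²/2)T] / (σ√T)
   = [ln(283.2526/224.3686) + (0.0288 + 0.5·0.4579²)·3.9037] / (0.4579·√3.9037)
   = [0.233049 + 0.521676] / 0.904709 = 0.834218
d₂ = d₁ − σ√T = 0.834218 − 0.904709 = -0.070491
N(d₁) = 0.797921,  N(d₂) = 0.471901,  e^(−rT) = 0.893663
E₀ = V₀·N(d₁) − D·e^(−rT)·N(d₂)
   = 283.2526·0.797921 − 224.3686·0.893663·0.471901 = 131.392254
B₀ = V₀ − E₀ = 283.2526 − 131.392254 = 151.860346
spread = −(1/T)·ln(B₀/D) − r = −(1/3.9037)·ln(151.860346/224.3686) − 0.0288 = 0.07118948
in basis points: 0.07118948 × 10⁴ = 711.8948 bp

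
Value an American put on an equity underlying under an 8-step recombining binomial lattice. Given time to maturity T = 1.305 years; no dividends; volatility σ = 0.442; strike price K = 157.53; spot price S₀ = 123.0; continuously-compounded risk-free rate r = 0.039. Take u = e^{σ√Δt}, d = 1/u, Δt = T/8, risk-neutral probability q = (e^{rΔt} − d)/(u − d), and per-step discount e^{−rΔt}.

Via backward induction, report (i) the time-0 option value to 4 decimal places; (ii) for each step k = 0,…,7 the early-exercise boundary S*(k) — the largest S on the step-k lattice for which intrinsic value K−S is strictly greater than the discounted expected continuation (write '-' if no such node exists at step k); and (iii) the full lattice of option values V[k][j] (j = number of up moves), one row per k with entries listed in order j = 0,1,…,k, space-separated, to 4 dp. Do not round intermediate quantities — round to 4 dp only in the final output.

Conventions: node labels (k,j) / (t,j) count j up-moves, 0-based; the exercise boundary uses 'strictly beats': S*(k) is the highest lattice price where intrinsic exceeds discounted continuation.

params: Δt=0.16312 u=1.19544 d=0.83651 q=0.47327 e^(-rΔt)=0.99366
t_8 payoffs: 128.0404 115.3867 97.3036 71.4611 34.5300 0.0000 0.0000 0.0000 0.0000
t_7: node(7,0) S=35.2532 payoff=122.2768 vs cont=121.2778 → 122.2768 [stop]  node(7,1) S=50.3800 payoff=107.1500 vs cont=106.1510 → 107.1500 [stop]  node(7,2) S=71.9974 payoff=85.5326 vs cont=84.5336 → 85.5326 [stop]  node(7,3) S=102.8906 payoff=54.6394 vs cont=53.6404 → 54.6394 [stop]  node(7,4) S=147.0397 payoff=10.4903 vs cont=18.0727 → 18.0727 [wait]  node(7,5) S=210.1326 payoff=0.0000 vs cont=0.0000 → 0.0000 [wait]  node(7,6) S=300.2980 payoff=0.0000 vs cont=0.0000 → 0.0000 [wait]  node(7,7) S=429.1523 payoff=0.0000 vs cont=0.0000 → 0.0000 [wait]  ⇒ S*(7)=102.8906
t_6: node(6,0) S=42.1433 payoff=115.3867 vs cont=114.3877 → 115.3867 [stop]  node(6,1) S=60.2264 payoff=97.3036 vs cont=96.3046 → 97.3036 [stop]  node(6,2) S=86.0689 payoff=71.4611 vs cont=70.4621 → 71.4611 [stop]  node(6,3) S=123.0000 payoff=34.5300 vs cont=37.0967 → 37.0967 [wait]  node(6,4) S=175.7778 payoff=0.0000 vs cont=9.4591 → 9.4591 [wait]  node(6,5) S=251.2020 payoff=0.0000 vs cont=0.0000 → 0.0000 [wait]  node(6,6) S=358.9897 payoff=0.0000 vs cont=0.0000 → 0.0000 [wait]  ⇒ S*(6)=86.0689
t_5: node(5,0) S=50.3800 payoff=107.1500 vs cont=106.1510 → 107.1500 [stop]  node(5,1) S=71.9974 payoff=85.5326 vs cont=84.5336 → 85.5326 [stop]  node(5,2) S=102.8906 payoff=54.6394 vs cont=54.8475 → 54.8475 [wait]  node(5,3) S=147.0397 payoff=10.4903 vs cont=23.8644 → 23.8644 [wait]  node(5,4) S=210.1326 payoff=0.0000 vs cont=4.9508 → 4.9508 [wait]  node(5,5) S=300.2980 payoff=0.0000 vs cont=0.0000 → 0.0000 [wait]  ⇒ S*(5)=71.9974
t_4: node(4,0) S=60.2264 payoff=97.3036 vs cont=96.3046 → 97.3036 [stop]  node(4,1) S=86.0689 payoff=71.4611 vs cont=70.5600 → 71.4611 [stop]  node(4,2) S=123.0000 payoff=34.5300 vs cont=39.9293 → 39.9293 [wait]  node(4,3) S=175.7778 payoff=0.0000 vs cont=14.8186 → 14.8186 [wait]  node(4,4) S=251.2020 payoff=0.0000 vs cont=2.5912 → 2.5912 [wait]  ⇒ S*(4)=86.0689
t_3: node(3,0) S=71.9974 payoff=85.5326 vs cont=84.5336 → 85.5326 [stop]  node(3,1) S=102.8906 payoff=54.6394 vs cont=56.1795 → 56.1795 [wait]  node(3,2) S=147.0397 payoff=10.4903 vs cont=27.8673 → 27.8673 [wait]  node(3,3) S=210.1326 payoff=0.0000 vs cont=8.9744 → 8.9744 [wait]  ⇒ S*(3)=71.9974
t_2: node(2,0) S=86.0689 payoff=71.4611 vs cont=71.1864 → 71.4611 [stop]  node(2,1) S=123.0000 payoff=34.5300 vs cont=42.5089 → 42.5089 [wait]  node(2,2) S=175.7778 payoff=0.0000 vs cont=18.8059 → 18.8059 [wait]  ⇒ S*(2)=86.0689
t_1: node(1,0) S=102.8906 payoff=54.6394 vs cont=57.3926 → 57.3926 [wait]  node(1,1) S=147.0397 payoff=10.4903 vs cont=31.0925 → 31.0925 [wait]  ⇒ S*(1)=-
t_0: node(0,0) S=123.0000 payoff=34.5300 vs cont=44.6606 → 44.6606 [wait]  ⇒ S*(0)=-

price = 44.6606
boundary = - - 86.0689 71.9974 86.0689 71.9974 86.0689 102.8906
tree:
44.6606
57.3926 31.0925
71.4611 42.5089 18.8059
85.5326 56.1795 27.8673 8.9744
97.3036 71.4611 39.9293 14.8186 2.5912
107.1500 85.5326 54.8475 23.8644 4.9508 0.0000
115.3867 97.3036 71.4611 37.0967 9.4591 0.0000 0.0000
122.2768 107.1500 85.5326 54.6394 18.0727 0.0000 0.0000 0.0000
128.0404 115.3867 97.3036 71.4611 34.5300 0.0000 0.0000 0.0000 0.0000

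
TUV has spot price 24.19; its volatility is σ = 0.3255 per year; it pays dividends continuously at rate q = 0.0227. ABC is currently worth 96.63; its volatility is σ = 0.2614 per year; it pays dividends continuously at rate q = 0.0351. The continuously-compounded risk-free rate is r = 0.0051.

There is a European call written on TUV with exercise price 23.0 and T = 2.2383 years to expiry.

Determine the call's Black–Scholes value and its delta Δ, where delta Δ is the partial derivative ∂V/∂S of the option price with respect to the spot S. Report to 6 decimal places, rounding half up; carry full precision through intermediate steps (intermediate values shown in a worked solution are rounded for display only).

price = 4.526131
Δ = 0.574981

σ√T = 0.3255·√2.2383 = 0.486979
d₁ = (ln(S/K) + (r−q+σ²/2)T) / (σ√T) = (ln(24.19/23.0) + (0.0051−0.0227+0.3255²/2)·2.2383) / 0.486979 = (0.050445 + 0.079180) / 0.486979 = 0.266182
d₂ = d₁ − σ√T = 0.266182 − 0.486979 = -0.220796
e^{−rT} = 0.988650
e^{−qT} = 0.950460
N(d₁) = 0.604951,  N(d₂) = 0.412625
Call price V = S·e^{−qT}·N(d₁) − K·e^{−rT}·N(d₂) = 13.908797 − 9.382666 = 4.526131
Δ = e^{−qT}·N(d₁) = 0.574981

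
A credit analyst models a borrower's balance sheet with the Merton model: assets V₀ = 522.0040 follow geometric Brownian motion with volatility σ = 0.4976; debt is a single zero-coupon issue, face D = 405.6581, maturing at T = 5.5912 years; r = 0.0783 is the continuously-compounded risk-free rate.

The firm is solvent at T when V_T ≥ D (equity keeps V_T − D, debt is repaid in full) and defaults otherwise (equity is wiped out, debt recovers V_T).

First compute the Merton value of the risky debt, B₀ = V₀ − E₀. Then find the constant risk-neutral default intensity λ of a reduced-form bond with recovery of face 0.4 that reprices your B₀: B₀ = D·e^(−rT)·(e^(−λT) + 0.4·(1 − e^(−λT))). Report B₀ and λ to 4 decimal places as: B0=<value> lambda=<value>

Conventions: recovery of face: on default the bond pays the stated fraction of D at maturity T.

With assets at 522.0040 and a single debt payment of 405.6581 at 5.5912 years:
d₁ = [ln(V₀/D) + (r + σ²/2)T] / (σ√T)
   = [ln(522.0040/405.6581) + (0.0783 + 0.5·0.4976²)·5.5912] / (0.4976·√5.5912)
   = [0.252165 + 1.129998] / 1.176611 = 1.174698
d₂ = d₁ − σ√T = 1.174698 − 1.176611 = -0.001913
N(d₁) = 0.879942,  N(d₂) = 0.499237,  e^(−rT) = 0.645461
E₀ = V₀·N(d₁) − D·e^(−rT)·N(d₂)
   = 522.0040·0.879942 − 405.6581·0.645461·0.499237 = 328.615001
B₀ = V₀ − E₀ = 522.0040 − 328.615001 = 193.388999
e^(−λT) = (B₀·e^(rT)/D − 0.4)/(1 − 0.4) = (193.3890·1.549281/405.6581 − 0.4)/0.6 = 0.56431210
λ = −ln(0.56431210)/5.5912 = 0.102330

B0=193.3890 lambda=0.1023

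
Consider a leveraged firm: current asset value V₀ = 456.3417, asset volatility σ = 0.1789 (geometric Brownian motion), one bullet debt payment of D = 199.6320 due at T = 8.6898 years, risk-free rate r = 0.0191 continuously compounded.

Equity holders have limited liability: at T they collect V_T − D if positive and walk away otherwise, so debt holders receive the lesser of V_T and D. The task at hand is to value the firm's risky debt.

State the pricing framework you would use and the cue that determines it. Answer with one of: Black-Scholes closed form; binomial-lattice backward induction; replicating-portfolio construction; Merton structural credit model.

framework: Merton structural credit model

Key observation: with the firm-asset dynamics (V₀ = 456.3417) and a single zero-coupon liability of face 199.6320 given, debt value, spread, and default probability all derive from the option view of the balance sheet.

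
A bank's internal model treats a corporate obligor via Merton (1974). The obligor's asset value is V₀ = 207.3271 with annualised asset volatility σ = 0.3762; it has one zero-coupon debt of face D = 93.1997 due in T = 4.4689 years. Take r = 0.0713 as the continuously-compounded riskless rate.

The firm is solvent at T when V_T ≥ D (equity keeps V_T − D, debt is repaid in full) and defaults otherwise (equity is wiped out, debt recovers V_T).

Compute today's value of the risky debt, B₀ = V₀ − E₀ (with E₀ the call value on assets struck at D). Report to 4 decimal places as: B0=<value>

Work the structural quantities from V₀ = 207.3271 against face 93.1997:
d₁ = [ln(V₀/D) + (r + σ²/2)T] / (σ√T)
   = [ln(207.3271/93.1997) + (0.0713 + 0.5·0.3762²)·4.4689] / (0.3762·√4.4689)
   = [0.799553 + 0.634866] / 0.795278 = 1.803670
d₂ = d₁ − σ√T = 1.803670 − 0.795278 = 1.008392
N(d₁) = 0.964358,  N(d₂) = 0.843367,  e^(−rT) = 0.727143
E₀ = V₀·N(d₁) − D·e^(−rT)·N(d₂)
   = 207.3271·0.964358 − 93.1997·0.727143·0.843367 = 142.783118
B₀ = V₀ − E₀ = 207.3271 − 142.783118 = 64.543982

B0=64.5440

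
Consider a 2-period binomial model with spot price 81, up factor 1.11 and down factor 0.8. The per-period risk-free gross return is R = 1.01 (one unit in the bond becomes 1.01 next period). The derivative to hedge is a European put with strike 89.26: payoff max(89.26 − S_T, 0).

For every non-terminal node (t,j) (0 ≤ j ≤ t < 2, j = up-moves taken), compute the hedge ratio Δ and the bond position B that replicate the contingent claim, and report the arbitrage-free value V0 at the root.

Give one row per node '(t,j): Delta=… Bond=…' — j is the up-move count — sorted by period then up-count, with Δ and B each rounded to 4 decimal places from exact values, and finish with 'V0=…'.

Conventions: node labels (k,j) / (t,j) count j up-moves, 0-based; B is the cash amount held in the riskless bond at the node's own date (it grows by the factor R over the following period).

The replicating-portfolio and risk-neutral prices coincide; use p* = (1.01−0.8)/(1.11−0.8) = 0.6774 for the latter.
Expiry values: V(2,0)=37.4200, V(2,1)=17.3320, V(2,2)=0.0000
  t=1,j=0: stock 64.8000 → up 71.9280 (V=17.3320), down 51.8400 (V=37.4200). Price 23.5762; hedge Δ=-1.0000, bond B=88.3762.
  t=1,j=1: stock 89.9100 → up 99.8001 (V=0.0000), down 71.9280 (V=17.3320). Price 5.5356; hedge Δ=-0.6218, bond B=61.4453.
  t=0,j=0: stock 81.0000 → up 89.9100 (V=5.5356), down 64.8000 (V=23.5762). Price 11.2427; hedge Δ=-0.7185, bond B=69.4383.
Verification: the root portfolio costs Δ(0,0)·S0 + B(0,0) = 11.2427, matching V0.

(0,0): Delta=-0.7185 Bond=69.4383
(1,0): Delta=-1.0000 Bond=88.3762
(1,1): Delta=-0.6218 Bond=61.4453
V0=11.2427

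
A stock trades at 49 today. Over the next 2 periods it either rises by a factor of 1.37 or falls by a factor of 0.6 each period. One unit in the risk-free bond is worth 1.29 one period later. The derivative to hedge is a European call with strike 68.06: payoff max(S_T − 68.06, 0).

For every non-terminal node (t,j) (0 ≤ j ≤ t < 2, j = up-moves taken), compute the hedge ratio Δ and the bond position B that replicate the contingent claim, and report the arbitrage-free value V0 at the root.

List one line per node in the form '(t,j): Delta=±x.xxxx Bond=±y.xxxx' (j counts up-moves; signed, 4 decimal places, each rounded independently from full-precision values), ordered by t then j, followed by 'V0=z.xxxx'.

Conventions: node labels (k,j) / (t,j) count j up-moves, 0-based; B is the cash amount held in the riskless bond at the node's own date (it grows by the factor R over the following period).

Arbitrage-free pricing uses the up-move probability p* = (R−d)/(u−d) = 0.8961, discounting each step at R = 1.29.
Expiry values: V(2,0)=0.0000, V(2,1)=0.0000, V(2,2)=23.9081
Node (1,0) S=29.4000: V=(p*·0.0000+(1−p*)·0.0000)/1.29=0.0000; Δ=(0.0000−0.0000)/(40.2780−17.6400)=0.0000; B=V−Δ·S=0.0000
Node (1,1) S=67.1300: V=(p*·23.9081+(1−p*)·0.0000)/1.29=16.6079; Δ=(23.9081−0.0000)/(91.9681−40.2780)=0.4625; B=V−Δ·S=-14.4416
Node (0,0) S=49.0000: V=(p*·16.6079+(1−p*)·0.0000)/1.29=11.5367; Δ=(16.6079−0.0000)/(67.1300−29.4000)=0.4402; B=V−Δ·S=-10.0319
Sanity check at the root: Δ(0,0)·S0 + B(0,0) reproduces V0 = 11.5367.

(0,0): Delta=0.4402 Bond=-10.0319
(1,0): Delta=0.0000 Bond=0.0000
(1,1): Delta=0.4625 Bond=-14.4416
V0=11.5367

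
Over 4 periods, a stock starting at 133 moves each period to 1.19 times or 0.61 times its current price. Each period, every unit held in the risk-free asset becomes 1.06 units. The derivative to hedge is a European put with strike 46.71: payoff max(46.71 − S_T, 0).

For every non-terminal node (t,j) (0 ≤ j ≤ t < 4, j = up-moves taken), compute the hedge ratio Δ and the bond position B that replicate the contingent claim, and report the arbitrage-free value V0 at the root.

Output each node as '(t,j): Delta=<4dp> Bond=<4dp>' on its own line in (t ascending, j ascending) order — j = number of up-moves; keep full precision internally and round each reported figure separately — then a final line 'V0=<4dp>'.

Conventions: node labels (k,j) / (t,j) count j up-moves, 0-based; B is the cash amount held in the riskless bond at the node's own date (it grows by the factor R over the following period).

(0,0): Delta=-0.0159 Bond=2.4663
(1,0): Delta=-0.0876 Bond=8.4325
(1,1): Delta=-0.0053 Bond=0.9334
(2,0): Delta=-0.4040 Bond=24.5984
(2,1): Delta=-0.0407 Bond=4.4144
(2,2): Delta=0.0000 Bond=0.0000
(3,0): Delta=-1.0000 Bond=44.0660
(3,1): Delta=-0.3158 Bond=20.8767
(3,2): Delta=0.0000 Bond=0.0000
(3,3): Delta=0.0000 Bond=0.0000
V0=0.3551

The replicating-portfolio and risk-neutral prices coincide; use p* = (1.06−0.61)/(1.19−0.61) = 0.7759 for the latter.
Terminal payoffs: V(4,0)=28.2950, V(4,1)=10.7857, V(4,2)=0.0000, V(4,3)=0.0000, V(4,4)=0.0000
  t=3,j=0: stock 30.1885 → up 35.9243 (V=10.7857), down 18.4150 (V=28.2950). Price 13.8776; hedge Δ=-1.0000, bond B=44.0660.
  t=3,j=1: stock 58.8923 → up 70.0818 (V=0.0000), down 35.9243 (V=10.7857). Price 2.2806; hedge Δ=-0.3158, bond B=20.8767.
  t=3,j=2: stock 114.8882 → up 136.7169 (V=0.0000), down 70.0818 (V=0.0000). Price 0.0000; hedge Δ=0.0000, bond B=0.0000.
  t=3,j=3: stock 224.1261 → up 266.7101 (V=0.0000), down 136.7169 (V=0.0000). Price 0.0000; hedge Δ=0.0000, bond B=0.0000.
  t=2,j=0: stock 49.4893 → up 58.8923 (V=2.2806), down 30.1885 (V=13.8776). Price 4.6037; hedge Δ=-0.4040, bond B=24.5984.
  t=2,j=1: stock 96.5447 → up 114.8882 (V=0.0000), down 58.8923 (V=2.2806). Price 0.4822; hedge Δ=-0.0407, bond B=4.4144.
  t=2,j=2: stock 188.3413 → up 224.1261 (V=0.0000), down 114.8882 (V=0.0000). Price 0.0000; hedge Δ=0.0000, bond B=0.0000.
  t=1,j=0: stock 81.1300 → up 96.5447 (V=0.4822), down 49.4893 (V=4.6037). Price 1.3264; hedge Δ=-0.0876, bond B=8.4325.
  t=1,j=1: stock 158.2700 → up 188.3413 (V=0.0000), down 96.5447 (V=0.4822). Price 0.1020; hedge Δ=-0.0053, bond B=0.9334.
  t=0,j=0: stock 133.0000 → up 158.2700 (V=0.1020), down 81.1300 (V=1.3264). Price 0.3551; hedge Δ=-0.0159, bond B=2.4663.
Check: Δ(0,0)·S0 + B(0,0) = 0.3551 = V0.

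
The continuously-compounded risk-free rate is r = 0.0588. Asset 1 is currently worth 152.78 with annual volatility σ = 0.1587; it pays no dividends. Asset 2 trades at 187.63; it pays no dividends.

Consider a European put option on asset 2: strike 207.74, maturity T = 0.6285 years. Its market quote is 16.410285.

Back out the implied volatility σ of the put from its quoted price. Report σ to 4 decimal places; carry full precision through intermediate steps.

At σ = 0.1423 the Black–Scholes value reproduces the quote:
σ√T = 0.1423·√0.6285 = 0.112813
d₁ = (ln(S/K) + (r+σ²/2)T) / (σ√T) = (ln(187.63/207.74) + (0.0588+0.1423²/2)·0.6285) / 0.112813 = (-0.101815 + 0.043319) / 0.112813 = -0.518526
d₂ = d₁ − σ√T = -0.518526 − 0.112813 = -0.631338
e^{−rT} = 0.963719
N(−d₁) = 0.697954,  N(−d₂) = 0.736090
V = K·e^{−rT}·N(−d₂) − S·N(−d₁) = 147.367436 − 130.957151 = 16.410285 (matching the quote); vega is positive throughout, so no other σ reproduces this price

sigma = 0.1423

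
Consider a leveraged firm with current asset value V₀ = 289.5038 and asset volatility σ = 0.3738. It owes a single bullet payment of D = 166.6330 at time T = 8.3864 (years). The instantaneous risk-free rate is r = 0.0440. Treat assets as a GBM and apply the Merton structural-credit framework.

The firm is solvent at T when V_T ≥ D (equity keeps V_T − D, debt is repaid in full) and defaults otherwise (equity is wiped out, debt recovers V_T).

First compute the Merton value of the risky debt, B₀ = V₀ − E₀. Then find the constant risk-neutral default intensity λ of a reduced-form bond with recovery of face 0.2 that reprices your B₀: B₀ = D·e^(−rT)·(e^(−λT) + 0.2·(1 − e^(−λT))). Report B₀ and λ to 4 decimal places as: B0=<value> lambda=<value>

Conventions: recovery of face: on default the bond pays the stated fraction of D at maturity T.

B0=95.3371 lambda=0.0290

Equity is a call on the firm's assets struck at D = 166.6330:
d₁ = [ln(V₀/D) + (r + σ²/2)T] / (σ√T)
   = [ln(289.5038/166.6330) + (0.0440 + 0.5·0.3738²)·8.3864] / (0.3738·√8.3864)
   = [0.552375 + 0.954903] / 1.082498 = 1.392406
d₂ = d₁ − σ√T = 1.392406 − 1.082498 = 0.309909
N(d₁) = 0.918100,  N(d₂) = 0.621685,  e^(−rT) = 0.691424
E₀ = V₀·N(d₁) − D·e^(−rT)·N(d₂)
   = 289.5038·0.918100 − 166.6330·0.691424·0.621685 = 194.166682
B₀ = V₀ − E₀ = 289.5038 − 194.166682 = 95.337118
e^(−λT) = (B₀·e^(rT)/D − 0.2)/(1 − 0.2) = (95.3371·1.446290/166.6330 − 0.2)/0.8 = 0.78434709
λ = −ln(0.78434709)/8.3864 = 0.028964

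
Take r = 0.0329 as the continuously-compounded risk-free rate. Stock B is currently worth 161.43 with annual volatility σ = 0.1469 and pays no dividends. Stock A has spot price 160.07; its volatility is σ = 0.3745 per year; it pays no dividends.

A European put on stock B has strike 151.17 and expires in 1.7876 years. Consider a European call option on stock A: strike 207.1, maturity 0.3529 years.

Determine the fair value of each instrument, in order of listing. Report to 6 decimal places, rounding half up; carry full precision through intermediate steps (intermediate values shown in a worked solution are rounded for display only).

price(stock B put K=151.17) = 4.742317
price(stock A call K=207.1) = 2.721574

[stock B put K=151.17]
σ√T = 0.1469·√1.7876 = 0.196407
d₁ = (ln(S/K) + (r+σ²/2)T) / (σ√T) = (ln(161.43/151.17) + (0.0329+0.1469²/2)·1.7876) / 0.196407 = (0.065667 + 0.078100) / 0.196407 = 0.731982
d₂ = d₁ − σ√T = 0.731982 − 0.196407 = 0.535575
e^{−rT} = 0.942884
N(−d₁) = 0.232090,  N(−d₂) = 0.296126
price = K·e^{−rT}·N(−d₂) − S·N(−d₁) = 42.208549 − 37.466231 = 4.742317
[stock A call K=207.1]
σ√T = 0.3745·√0.3529 = 0.222473
d₁ = (ln(S/K) + (r+σ²/2)T) / (σ√T) = (ln(160.07/207.1) + (0.0329+0.3745²/2)·0.3529) / 0.222473 = (-0.257591 + 0.036358) / 0.222473 = -0.994425
d₂ = d₁ − σ√T = -0.994425 − 0.222473 = -1.216899
e^{−rT} = 0.988457
N(d₁) = 0.160008,  N(d₂) = 0.111821
price = S·N(d₁) − K·e^{−rT}·N(d₂) = 25.612464 − 22.890890 = 2.721574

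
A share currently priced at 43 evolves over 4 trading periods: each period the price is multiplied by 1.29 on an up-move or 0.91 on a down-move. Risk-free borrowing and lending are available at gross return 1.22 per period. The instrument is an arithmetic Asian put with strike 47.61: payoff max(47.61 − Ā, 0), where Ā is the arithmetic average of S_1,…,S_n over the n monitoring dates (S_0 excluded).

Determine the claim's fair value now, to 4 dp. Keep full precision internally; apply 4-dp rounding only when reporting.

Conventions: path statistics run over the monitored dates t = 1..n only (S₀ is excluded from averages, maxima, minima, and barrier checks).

price = 0.0813

Set p* = 0.8158 (from d < R < u); the path-dependent value is the discounted p*-expectation over all price paths.
Enumerate all 2^4 = 16 price paths (U = up ×1.29, D = down ×0.91); each path with k up-moves has probability p*^k·(1−p*)^(4−k).
DDDD: Ā=34.1573, payoff=13.4527, prob=0.001151
UDDD: Ā=48.4207, payoff=0.0000, prob=0.005099
DUDD: Ā=44.3357, payoff=3.2743, prob=0.005099
UUDD: Ā=62.8496, payoff=0.0000, prob=0.022583
DDUD: Ā=40.6184, payoff=6.9916, prob=0.005099
UDUD: Ā=57.5799, payoff=0.0000, prob=0.022583
DUUD: Ā=53.4949, payoff=0.0000, prob=0.022583
UUUD: Ā=75.8335, payoff=0.0000, prob=0.100011
DDDU: Ā=37.2356, payoff=10.3744, prob=0.005099
UDDU: Ā=52.7845, payoff=0.0000, prob=0.022583
DUDU: Ā=48.6995, payoff=0.0000, prob=0.022583
UUDU: Ā=69.0356, payoff=0.0000, prob=0.100011
DDUU: Ā=44.9822, payoff=2.6278, prob=0.022583
UDUU: Ā=63.7660, payoff=0.0000, prob=0.100011
DUUU: Ā=59.6810, payoff=0.0000, prob=0.100011
UUUU: Ā=84.6027, payoff=0.0000, prob=0.442907
Price = Σ prob·payoff / R^4 = 0.180088 / 2.215335 = 0.0813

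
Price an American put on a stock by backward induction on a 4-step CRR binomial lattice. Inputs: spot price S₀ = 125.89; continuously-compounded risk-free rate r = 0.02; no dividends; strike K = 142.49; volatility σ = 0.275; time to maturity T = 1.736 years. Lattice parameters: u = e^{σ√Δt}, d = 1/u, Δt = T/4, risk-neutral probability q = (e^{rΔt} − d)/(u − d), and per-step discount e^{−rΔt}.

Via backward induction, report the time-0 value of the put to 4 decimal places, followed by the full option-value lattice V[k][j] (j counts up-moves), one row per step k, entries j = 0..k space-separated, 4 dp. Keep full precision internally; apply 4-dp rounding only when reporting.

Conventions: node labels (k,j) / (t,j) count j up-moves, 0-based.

price = 27.1398
tree:
27.1398
39.4698 14.2099
54.8642 23.4283 4.4324
69.3841 37.4604 8.5778 0.0000
81.4980 54.8642 16.6000 0.0000 0.0000

params: Δt=0.43400 u=1.19861 d=0.83430 q=0.47876 e^(-rΔt)=0.99136
t_4 payoffs: 81.4980 54.8642 16.6000 0.0000 0.0000
k=3: node(3,0) S=73.1059 payoff=69.3841 vs cont=68.1526 → 69.3841 [stop]  node(3,1) S=105.0296 payoff=37.4604 vs cont=36.2289 → 37.4604 [stop]  node(3,2) S=150.8936 payoff=0.0000 vs cont=8.5778 → 8.5778 [wait]  node(3,3) S=216.7853 payoff=0.0000 vs cont=0.0000 → 0.0000 [wait]
k=2: node(2,0) S=87.6258 payoff=54.8642 vs cont=53.6327 → 54.8642 [stop]  node(2,1) S=125.8900 payoff=16.6000 vs cont=23.4283 → 23.4283 [wait]  node(2,2) S=180.8633 payoff=0.0000 vs cont=4.4324 → 4.4324 [wait]
k=1: node(1,0) S=105.0296 payoff=37.4604 vs cont=39.4698 → 39.4698 [wait]  node(1,1) S=150.8936 payoff=0.0000 vs cont=14.2099 → 14.2099 [wait]
k=0: node(0,0) S=125.8900 payoff=16.6000 vs cont=27.1398 → 27.1398 [wait]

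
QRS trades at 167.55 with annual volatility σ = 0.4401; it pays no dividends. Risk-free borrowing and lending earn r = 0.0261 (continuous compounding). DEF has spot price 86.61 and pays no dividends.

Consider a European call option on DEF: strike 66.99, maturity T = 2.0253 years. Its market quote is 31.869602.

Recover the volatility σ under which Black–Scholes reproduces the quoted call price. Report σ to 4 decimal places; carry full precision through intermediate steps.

At σ = 0.4333 the Black–Scholes value reproduces the quote:
σ√T = 0.4333·√2.0253 = 0.616642
d₁ = (ln(S/K) + (r+σ²/2)T) / (σ√T) = (ln(86.61/66.99) + (0.0261+0.4333²/2)·2.0253) / 0.616642 = (0.256872 + 0.242984) / 0.616642 = 0.810609
d₂ = d₁ − σ√T = 0.810609 − 0.616642 = 0.193967
e^{−rT} = 0.948512
N(d₁) = 0.791205,  N(d₂) = 0.576899
V = S·N(d₁) − K·e^{−rT}·N(d₂) = 68.526267 − 36.656665 = 31.869602 (equal to the quote); since ∂V/∂σ > 0 for all σ, the implied volatility is unique

sigma = 0.4333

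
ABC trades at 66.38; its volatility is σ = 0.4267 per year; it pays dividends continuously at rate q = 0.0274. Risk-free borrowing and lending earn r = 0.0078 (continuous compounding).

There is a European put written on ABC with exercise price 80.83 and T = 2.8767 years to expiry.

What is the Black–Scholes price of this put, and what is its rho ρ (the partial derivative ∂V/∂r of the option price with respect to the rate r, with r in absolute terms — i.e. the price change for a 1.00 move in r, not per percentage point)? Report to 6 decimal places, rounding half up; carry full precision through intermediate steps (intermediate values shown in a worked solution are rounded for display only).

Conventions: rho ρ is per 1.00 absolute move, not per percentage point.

price = 29.819907
ρ = -173.192207

σ√T = 0.4267·√2.8767 = 0.723719
d₁ = (ln(S/K) + (r−q+σ²/2)T) / (σ√T) = (ln(66.38/80.83) + (0.0078−0.0274+0.4267²/2)·2.8767) / 0.723719 = (-0.196952 + 0.205501) / 0.723719 = 0.011812
d₂ = d₁ − σ√T = 0.011812 − 0.723719 = -0.711907
e^{−rT} = 0.977812
e^{−qT} = 0.924205
N(−d₁) = 0.495288,  N(−d₂) = 0.761739
Put price V = K·e^{−rT}·N(−d₂) − S·e^{−qT}·N(−d₁) = 60.205168 − 30.385261 = 29.819907
ρ = −K·T·e^{−rT}·N(−d₂) = -173.192207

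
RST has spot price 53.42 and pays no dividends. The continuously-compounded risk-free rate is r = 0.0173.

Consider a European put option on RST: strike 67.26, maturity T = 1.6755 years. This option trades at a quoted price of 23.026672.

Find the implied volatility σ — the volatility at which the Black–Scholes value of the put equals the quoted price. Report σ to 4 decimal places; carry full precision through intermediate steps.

At σ = 0.5473 the Black–Scholes value reproduces the quote:
σ√T = 0.5473·√1.6755 = 0.708431
d₁ = (ln(S/K) + (r+σ²/2)T) / (σ√T) = (ln(53.42/67.26) + (0.0173+0.5473²/2)·1.6755) / 0.708431 = (-0.230380 + 0.279924) / 0.708431 = 0.069933
d₂ = d₁ − σ√T = 0.069933 − 0.708431 = -0.638498
e^{−rT} = 0.971430
N(−d₁) = 0.472123,  N(−d₂) = 0.738425
V = K·e^{−rT}·N(−d₂) − S·N(−d₁) = 48.247500 − 25.220828 = 23.026672 (matching the quote); vega is positive throughout, so no other σ reproduces this price

sigma = 0.5473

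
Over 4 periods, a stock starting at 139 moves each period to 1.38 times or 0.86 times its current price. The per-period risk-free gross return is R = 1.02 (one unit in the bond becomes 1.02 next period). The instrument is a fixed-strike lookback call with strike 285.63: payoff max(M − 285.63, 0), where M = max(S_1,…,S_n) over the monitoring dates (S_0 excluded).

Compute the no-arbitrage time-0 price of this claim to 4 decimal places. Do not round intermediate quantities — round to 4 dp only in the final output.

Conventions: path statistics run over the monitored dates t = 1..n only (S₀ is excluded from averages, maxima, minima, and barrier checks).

With p* = (R−d)/(u−d) = 0.3077, sum probability × payoff across the paths and divide by R^4.
Enumerate all 2^4 = 16 price paths (U = up ×1.38, D = down ×0.86); each path with k up-moves has probability p*^k·(1−p*)^(4−k).
DDDD: M=119.5400, payoff=0.0000, prob=0.229719
UDDD: M=191.8200, payoff=0.0000, prob=0.102097
DUDD: M=164.9652, payoff=0.0000, prob=0.102097
UUDD: M=264.7116, payoff=0.0000, prob=0.045377
DDUD: M=141.8701, payoff=0.0000, prob=0.102097
UDUD: M=227.6520, payoff=0.0000, prob=0.045377
DUUD: M=227.6520, payoff=0.0000, prob=0.045377
UUUD: M=365.3020, payoff=79.6720, prob=0.020167
DDDU: M=122.0083, payoff=0.0000, prob=0.102097
UDDU: M=195.7807, payoff=0.0000, prob=0.045377
DUDU: M=195.7807, payoff=0.0000, prob=0.045377
UUDU: M=314.1597, payoff=28.5297, prob=0.020167
DDUU: M=195.7807, payoff=0.0000, prob=0.045377
UDUU: M=314.1597, payoff=28.5297, prob=0.020167
DUUU: M=314.1597, payoff=28.5297, prob=0.020167
UUUU: M=504.1168, payoff=218.4868, prob=0.008963
Price = Σ prob·payoff / R^4 = 5.291238 / 1.082432 = 4.8883

price = 4.8883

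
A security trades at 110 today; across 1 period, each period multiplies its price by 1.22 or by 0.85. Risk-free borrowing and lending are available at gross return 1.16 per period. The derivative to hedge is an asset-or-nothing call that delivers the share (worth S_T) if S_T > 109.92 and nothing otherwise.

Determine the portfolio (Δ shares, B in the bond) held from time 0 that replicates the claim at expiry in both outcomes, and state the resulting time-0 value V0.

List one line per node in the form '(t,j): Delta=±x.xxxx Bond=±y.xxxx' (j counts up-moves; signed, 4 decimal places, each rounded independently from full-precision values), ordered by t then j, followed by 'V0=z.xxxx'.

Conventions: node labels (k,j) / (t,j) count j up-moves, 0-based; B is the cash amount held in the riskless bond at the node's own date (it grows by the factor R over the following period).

The replicating-portfolio and risk-neutral prices coincide; use p* = (1.16−0.85)/(1.22−0.85) = 0.8378 for the latter.
Expiry values: V(1,0)=0.0000, V(1,1)=134.2000
  t=0,j=0: stock 110.0000 → up 134.2000 (V=134.2000), down 93.5000 (V=0.0000). Price 96.9292; hedge Δ=3.2973, bond B=-265.7735.
As a check, the time-0 holding Δ(0,0)·S0 + B(0,0) comes to 96.9292 — exactly V0.

(0,0): Delta=3.2973 Bond=-265.7735
V0=96.9292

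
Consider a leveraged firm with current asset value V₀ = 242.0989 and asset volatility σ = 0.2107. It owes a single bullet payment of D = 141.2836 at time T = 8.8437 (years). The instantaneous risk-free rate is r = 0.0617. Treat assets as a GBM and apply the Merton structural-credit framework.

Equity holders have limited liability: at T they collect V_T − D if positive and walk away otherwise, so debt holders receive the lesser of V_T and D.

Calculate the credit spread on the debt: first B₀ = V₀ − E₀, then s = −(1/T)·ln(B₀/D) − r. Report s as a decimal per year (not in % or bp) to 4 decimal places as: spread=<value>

Work the structural quantities from V₀ = 242.0989 against face 141.2836:
d₁ = [ln(V₀/D) + (r + σ²/2)T] / (σ√T)
   = [ln(242.0989/141.2836) + (0.0617 + 0.5·0.2107²)·8.8437] / (0.2107·√8.8437)
   = [0.538577 + 0.741962] / 0.626587 = 2.043673
d₂ = d₁ − σ√T = 2.043673 − 0.626587 = 1.417085
N(d₁) = 0.979507,  N(d₂) = 0.921771,  e^(−rT) = 0.579461
E₀ = V₀·N(d₁) − D·e^(−rT)·N(d₂)
   = 242.0989·0.979507 − 141.2836·0.579461·0.921771 = 161.673672
B₀ = V₀ − E₀ = 242.0989 − 161.673672 = 80.425228
spread = −(1/T)·ln(B₀/D) − r = −(1/8.8437)·ln(80.425228/141.2836) − 0.0617 = 0.00201104

spread=0.0020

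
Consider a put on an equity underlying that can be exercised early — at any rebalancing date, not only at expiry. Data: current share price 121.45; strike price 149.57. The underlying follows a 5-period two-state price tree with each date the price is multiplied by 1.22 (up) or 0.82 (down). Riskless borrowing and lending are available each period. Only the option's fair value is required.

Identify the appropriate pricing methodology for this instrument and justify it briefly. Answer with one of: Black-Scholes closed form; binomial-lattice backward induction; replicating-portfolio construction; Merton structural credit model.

Key observation: the defining feature is the embedded early-exercise option across 5 discrete dates on the spot-121.45 tree; pricing the strike-149.57 put means working backward with an exercise test at every node.

framework: binomial-lattice backward induction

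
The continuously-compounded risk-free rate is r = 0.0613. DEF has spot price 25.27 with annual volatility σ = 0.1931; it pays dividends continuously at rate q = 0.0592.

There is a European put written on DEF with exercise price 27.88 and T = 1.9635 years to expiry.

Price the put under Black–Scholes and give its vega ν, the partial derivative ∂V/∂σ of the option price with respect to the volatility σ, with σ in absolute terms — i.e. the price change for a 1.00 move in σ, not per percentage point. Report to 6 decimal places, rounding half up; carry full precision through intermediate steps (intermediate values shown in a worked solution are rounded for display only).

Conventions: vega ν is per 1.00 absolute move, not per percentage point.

σ√T = 0.1931·√1.9635 = 0.270581
d₁ = (ln(S/K) + (r−q+σ²/2)T) / (σ√T) = (ln(25.27/27.88) + (0.0613−0.0592+0.1931²/2)·1.9635) / 0.270581 = (-0.098292 + 0.040730) / 0.270581 = -0.212732
d₂ = d₁ − σ√T = -0.212732 − 0.270581 = -0.483313
e^{−rT} = 0.886599
e^{−qT} = 0.890262
N(−d₁) = 0.584232,  N(−d₂) = 0.685563
Put price V = K·e^{−rT}·N(−d₂) − S·e^{−qT}·N(−d₁) = 16.946011 − 13.143422 = 3.802590
φ(d₁) = (1/√(2π))·e^{−d₁²/2} = 0.390017
ν = S·e^{−qT}·φ(d₁)·√T = 12.294809

price = 3.802590
ν = 12.294809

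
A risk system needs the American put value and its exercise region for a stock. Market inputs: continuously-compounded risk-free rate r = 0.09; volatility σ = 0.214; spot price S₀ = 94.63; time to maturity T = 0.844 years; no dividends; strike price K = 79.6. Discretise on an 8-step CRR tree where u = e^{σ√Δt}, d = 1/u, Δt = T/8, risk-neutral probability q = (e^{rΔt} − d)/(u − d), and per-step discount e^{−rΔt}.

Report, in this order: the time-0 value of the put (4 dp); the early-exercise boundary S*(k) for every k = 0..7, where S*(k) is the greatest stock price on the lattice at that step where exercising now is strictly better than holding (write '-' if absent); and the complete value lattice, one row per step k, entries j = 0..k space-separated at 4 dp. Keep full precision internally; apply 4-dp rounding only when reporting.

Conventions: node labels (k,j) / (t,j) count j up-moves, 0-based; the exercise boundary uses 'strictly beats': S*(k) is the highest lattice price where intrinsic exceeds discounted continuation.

price = 0.8718
boundary = - - - - - 66.8486 71.6605 66.8486
tree:
0.8718
1.5863 0.3052
2.8176 0.6112 0.0613
4.8574 1.2055 0.1379 0.0000
8.0636 2.3308 0.3101 0.0000 0.0000
12.7514 4.3863 0.6976 0.0000 0.0000 0.0000
17.2402 7.9395 1.5691 0.0000 0.0000 0.0000 0.0000
21.4275 12.7514 3.5296 0.0000 0.0000 0.0000 0.0000 0.0000
25.3337 17.2402 7.9395 0.0000 0.0000 0.0000 0.0000 0.0000 0.0000

Δt=0.10550  u=1.07198  d=0.93285  q=0.55120  discount=0.99055
step 8 (expiry): payoffs max(K−S,0) = 25.3337 17.2402 7.9395 0.0000 0.0000 0.0000 0.0000 0.0000 0.0000
step 7: (k=7,j=0): S=58.1725, K−S=21.4275, hold=20.6753 ⇒ V=21.4275 exercise | (k=7,j=1): S=66.8486, K−S=12.7514, hold=11.9992 ⇒ V=12.7514 exercise | (k=7,j=2): S=76.8187, K−S=2.7813, hold=3.5296 ⇒ V=3.5296 continue | (k=7,j=3): S=88.2758, K−S=0.0000, hold=0.0000 ⇒ V=0.0000 continue | (k=7,j=4): S=101.4416, K−S=0.0000, hold=0.0000 ⇒ V=0.0000 continue | (k=7,j=5): S=116.5711, K−S=0.0000, hold=0.0000 ⇒ V=0.0000 continue | (k=7,j=6): S=133.9570, K−S=0.0000, hold=0.0000 ⇒ V=0.0000 continue | (k=7,j=7): S=153.9359, K−S=0.0000, hold=0.0000 ⇒ V=0.0000 continue  boundary S*=66.8486
step 6: (k=6,j=0): S=62.3598, K−S=17.2402, hold=16.4879 ⇒ V=17.2402 exercise | (k=6,j=1): S=71.6605, K−S=7.9395, hold=7.5959 ⇒ V=7.9395 exercise | (k=6,j=2): S=82.3482, K−S=0.0000, hold=1.5691 ⇒ V=1.5691 continue | (k=6,j=3): S=94.6300, K−S=0.0000, hold=0.0000 ⇒ V=0.0000 continue | (k=6,j=4): S=108.7435, K−S=0.0000, hold=0.0000 ⇒ V=0.0000 continue | (k=6,j=5): S=124.9620, K−S=0.0000, hold=0.0000 ⇒ V=0.0000 continue | (k=6,j=6): S=143.5994, K−S=0.0000, hold=0.0000 ⇒ V=0.0000 continue  boundary S*=71.6605
step 5: (k=5,j=0): S=66.8486, K−S=12.7514, hold=11.9992 ⇒ V=12.7514 exercise | (k=5,j=1): S=76.8187, K−S=2.7813, hold=4.3863 ⇒ V=4.3863 continue | (k=5,j=2): S=88.2758, K−S=0.0000, hold=0.6976 ⇒ V=0.6976 continue | (k=5,j=3): S=101.4416, K−S=0.0000, hold=0.0000 ⇒ V=0.0000 continue | (k=5,j=4): S=116.5711, K−S=0.0000, hold=0.0000 ⇒ V=0.0000 continue | (k=5,j=5): S=133.9570, K−S=0.0000, hold=0.0000 ⇒ V=0.0000 continue  boundary S*=66.8486
step 4: (k=4,j=0): S=71.6605, K−S=7.9395, hold=8.0636 ⇒ V=8.0636 continue | (k=4,j=1): S=82.3482, K−S=0.0000, hold=2.3308 ⇒ V=2.3308 continue | (k=4,j=2): S=94.6300, K−S=0.0000, hold=0.3101 ⇒ V=0.3101 continue | (k=4,j=3): S=108.7435, K−S=0.0000, hold=0.0000 ⇒ V=0.0000 continue | (k=4,j=4): S=124.9620, K−S=0.0000, hold=0.0000 ⇒ V=0.0000 continue  boundary S*=-
step 3: (k=3,j=0): S=76.8187, K−S=2.7813, hold=4.8574 ⇒ V=4.8574 continue | (k=3,j=1): S=88.2758, K−S=0.0000, hold=1.2055 ⇒ V=1.2055 continue | (k=3,j=2): S=101.4416, K−S=0.0000, hold=0.1379 ⇒ V=0.1379 continue | (k=3,j=3): S=116.5711, K−S=0.0000, hold=0.0000 ⇒ V=0.0000 continue  boundary S*=-
step 2: (k=2,j=0): S=82.3482, K−S=0.0000, hold=2.8176 ⇒ V=2.8176 continue | (k=2,j=1): S=94.6300, K−S=0.0000, hold=0.6112 ⇒ V=0.6112 continue | (k=2,j=2): S=108.7435, K−S=0.0000, hold=0.0613 ⇒ V=0.0613 continue  boundary S*=-
step 1: (k=1,j=0): S=88.2758, K−S=0.0000, hold=1.5863 ⇒ V=1.5863 continue | (k=1,j=1): S=101.4416, K−S=0.0000, hold=0.3052 ⇒ V=0.3052 continue  boundary S*=-
step 0: (k=0,j=0): S=94.6300, K−S=0.0000, hold=0.8718 ⇒ V=0.8718 continue  boundary S*=-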